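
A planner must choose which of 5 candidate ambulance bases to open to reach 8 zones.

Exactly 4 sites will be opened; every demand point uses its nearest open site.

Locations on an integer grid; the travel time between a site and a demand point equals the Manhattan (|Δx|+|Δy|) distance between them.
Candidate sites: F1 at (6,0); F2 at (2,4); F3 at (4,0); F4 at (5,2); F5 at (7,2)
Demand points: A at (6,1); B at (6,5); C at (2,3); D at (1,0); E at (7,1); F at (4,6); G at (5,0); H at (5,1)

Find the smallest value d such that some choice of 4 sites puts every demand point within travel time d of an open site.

Open {F1, F2, F3, F4}.
  Farthest demand point is B at travel time 4 (to F4); all others are ≤ 4.
With {F1, F2, F3, F5} the worst case is 4.
With {F2, F3, F4, F5} the worst case is 4.
No size-4 selection achieves below 4.

4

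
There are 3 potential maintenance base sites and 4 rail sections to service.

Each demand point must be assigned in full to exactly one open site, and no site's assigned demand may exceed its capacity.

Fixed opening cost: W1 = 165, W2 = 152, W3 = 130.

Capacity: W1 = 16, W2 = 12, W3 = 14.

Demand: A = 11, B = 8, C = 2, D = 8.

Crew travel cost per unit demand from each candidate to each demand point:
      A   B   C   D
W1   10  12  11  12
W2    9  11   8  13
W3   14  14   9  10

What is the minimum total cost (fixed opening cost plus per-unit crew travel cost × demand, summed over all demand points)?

659

Open {W1, W3}; cheapest assignment that respects the capacities:
  W1 (cap 16, load 16): B, D — cost 8×12 + 8×12 = 192
  W3 (cap 14, load 13): A, C — cost 11×14 + 2×9 = 172
  Shipping 364, fixed 295 → total 659.
  Any other capacity-feasible assignment to {W1, W3} ships for at least 364.
Compare {W1, W2, W3}: its best feasible assignment gives total 740.
Every other set of open sites that can feasibly serve all demand totals ≥ 740 even under its best assignment. Minimum: 659.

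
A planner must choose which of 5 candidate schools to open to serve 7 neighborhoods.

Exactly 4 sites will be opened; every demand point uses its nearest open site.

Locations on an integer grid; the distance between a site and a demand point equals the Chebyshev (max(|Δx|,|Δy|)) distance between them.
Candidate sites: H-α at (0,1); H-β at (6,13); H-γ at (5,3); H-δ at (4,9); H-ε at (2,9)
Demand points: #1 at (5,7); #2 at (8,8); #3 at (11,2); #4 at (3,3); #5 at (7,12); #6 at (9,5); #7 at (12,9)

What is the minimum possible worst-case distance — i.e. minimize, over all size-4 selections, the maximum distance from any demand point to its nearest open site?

6

Open {H-α, H-β, H-γ, H-δ}.
  Farthest demand point is #3 at distance 6 (to H-γ); all others are ≤ 6.
With {H-α, H-β, H-γ, H-ε} the worst case is 6.
With {H-β, H-γ, H-δ, H-ε} the worst case is 6.
No size-4 selection achieves below 6.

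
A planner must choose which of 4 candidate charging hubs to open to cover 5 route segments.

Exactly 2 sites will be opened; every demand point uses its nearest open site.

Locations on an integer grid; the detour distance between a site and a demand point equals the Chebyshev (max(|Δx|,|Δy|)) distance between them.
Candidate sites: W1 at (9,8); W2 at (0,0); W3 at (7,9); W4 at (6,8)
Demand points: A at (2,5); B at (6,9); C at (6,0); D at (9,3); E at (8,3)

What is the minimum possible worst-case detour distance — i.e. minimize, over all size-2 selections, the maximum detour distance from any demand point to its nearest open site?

6

Open {W1, W2}.
  Farthest demand point is C at detour distance 6 (to W2); all others are ≤ 6.
With {W2, W3} the worst case is 6.
With {W2, W4} the worst case is 6.
No size-2 selection achieves below 6.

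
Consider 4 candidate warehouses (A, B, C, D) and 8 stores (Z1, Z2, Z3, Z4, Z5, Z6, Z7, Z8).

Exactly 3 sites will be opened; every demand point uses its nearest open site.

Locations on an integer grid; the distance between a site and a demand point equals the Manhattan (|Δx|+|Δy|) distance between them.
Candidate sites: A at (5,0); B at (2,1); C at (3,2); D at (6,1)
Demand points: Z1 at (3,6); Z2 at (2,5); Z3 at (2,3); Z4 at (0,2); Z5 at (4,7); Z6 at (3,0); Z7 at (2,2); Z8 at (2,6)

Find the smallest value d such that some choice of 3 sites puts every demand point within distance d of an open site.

6

Open {A, B, C}.
  Farthest demand point is Z5 at distance 6 (to C); all others are ≤ 6.
With {A, C, D} the worst case is 6.
With {B, C, D} the worst case is 6.
No size-3 selection achieves below 6.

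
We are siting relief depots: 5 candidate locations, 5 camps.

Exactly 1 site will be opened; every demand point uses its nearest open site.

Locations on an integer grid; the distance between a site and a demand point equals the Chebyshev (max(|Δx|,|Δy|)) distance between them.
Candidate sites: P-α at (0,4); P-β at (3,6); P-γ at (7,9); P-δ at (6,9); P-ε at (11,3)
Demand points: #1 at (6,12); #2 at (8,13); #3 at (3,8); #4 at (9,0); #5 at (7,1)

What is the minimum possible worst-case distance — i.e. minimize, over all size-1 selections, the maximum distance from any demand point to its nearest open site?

7

Open {P-β}.
  Farthest demand point is #2 at distance 7 (to P-β); all others are ≤ 7.
With {P-α} the worst case is 9.
With {P-γ} the worst case is 9.
No size-1 selection achieves below 7.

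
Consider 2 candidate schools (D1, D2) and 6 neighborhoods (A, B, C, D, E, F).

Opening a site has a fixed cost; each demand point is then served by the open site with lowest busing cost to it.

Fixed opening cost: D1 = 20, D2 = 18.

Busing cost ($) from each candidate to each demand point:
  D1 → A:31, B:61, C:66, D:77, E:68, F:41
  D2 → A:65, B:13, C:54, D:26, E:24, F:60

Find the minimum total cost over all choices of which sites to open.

Open {D1, D2}: assign each demand point to its cheapest open site.
  A→D1 31, B→D2 13, C→D2 54, D→D2 26, E→D2 24, F→D1 41
  busing cost 189, fixed 38 → total 227.
Compare {D2}: busing cost 242 + fixed 18 = 260.
Compare {D1}: busing cost 344 + fixed 20 = 364.

227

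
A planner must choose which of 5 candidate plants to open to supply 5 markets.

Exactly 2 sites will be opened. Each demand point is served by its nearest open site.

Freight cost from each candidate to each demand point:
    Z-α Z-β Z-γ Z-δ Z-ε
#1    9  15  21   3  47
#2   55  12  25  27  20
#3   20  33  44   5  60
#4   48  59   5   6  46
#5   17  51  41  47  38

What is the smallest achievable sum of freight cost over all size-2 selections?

65

Open {#1, #2}.
  Z-α→#1 9, Z-β→#2 12, Z-γ→#1 21, Z-δ→#1 3, Z-ε→#2 20  ⇒ total 65.
Compare {#1, #4}: total 78.
Compare {#2, #3}: total 82.
No size-2 selection does better; minimum is 65.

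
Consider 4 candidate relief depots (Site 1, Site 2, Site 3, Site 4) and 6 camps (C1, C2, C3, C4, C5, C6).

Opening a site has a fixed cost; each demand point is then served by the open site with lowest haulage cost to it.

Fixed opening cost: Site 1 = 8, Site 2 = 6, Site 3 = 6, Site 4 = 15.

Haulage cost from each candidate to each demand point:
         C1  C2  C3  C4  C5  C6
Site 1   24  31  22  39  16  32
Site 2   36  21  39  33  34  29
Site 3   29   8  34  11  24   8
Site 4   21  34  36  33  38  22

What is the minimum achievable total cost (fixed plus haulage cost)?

103

Open {Site 1, Site 3}: assign each demand point to its cheapest open site.
  C1→Site 1 24, C2→Site 3 8, C3→Site 1 22, C4→Site 3 11, C5→Site 1 16, C6→Site 3 8
  haulage cost 89, fixed 14 → total 103.
Compare {Site 1, Site 2, Site 3}: haulage cost 89 + fixed 20 = 109.
Compare {Site 1, Site 3, Site 4}: haulage cost 86 + fixed 29 = 115.
Compare {Site 3}: haulage cost 114 + fixed 6 = 120.
All other subsets cost ≥ 109. Minimum total cost: 103.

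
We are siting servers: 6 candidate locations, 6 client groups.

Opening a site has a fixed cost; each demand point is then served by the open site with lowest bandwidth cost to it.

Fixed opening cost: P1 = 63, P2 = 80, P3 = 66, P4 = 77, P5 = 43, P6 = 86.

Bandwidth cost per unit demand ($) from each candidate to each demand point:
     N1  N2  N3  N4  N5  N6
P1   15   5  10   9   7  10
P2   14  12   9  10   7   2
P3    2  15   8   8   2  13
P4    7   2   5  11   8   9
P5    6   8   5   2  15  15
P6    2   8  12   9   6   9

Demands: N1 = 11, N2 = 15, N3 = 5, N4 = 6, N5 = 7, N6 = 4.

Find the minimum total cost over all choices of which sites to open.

Open {P3, P4}: assign each demand point to its cheapest open site.
  N1→P3 11×2=22, N2→P4 15×2=30, N3→P4 5×5=25, N4→P3 6×8=48, N5→P3 7×2=14, N6→P4 4×9=36
  bandwidth cost 175, fixed 143 → total 318.
Compare {P3, P4, P5}: bandwidth cost 139 + fixed 186 = 325.
Compare {P4, P5}: bandwidth cost 225 + fixed 120 = 345.
Compare {P3, P5}: bandwidth cost 245 + fixed 109 = 354.
All other subsets cost ≥ 325. Minimum total cost: 318.

318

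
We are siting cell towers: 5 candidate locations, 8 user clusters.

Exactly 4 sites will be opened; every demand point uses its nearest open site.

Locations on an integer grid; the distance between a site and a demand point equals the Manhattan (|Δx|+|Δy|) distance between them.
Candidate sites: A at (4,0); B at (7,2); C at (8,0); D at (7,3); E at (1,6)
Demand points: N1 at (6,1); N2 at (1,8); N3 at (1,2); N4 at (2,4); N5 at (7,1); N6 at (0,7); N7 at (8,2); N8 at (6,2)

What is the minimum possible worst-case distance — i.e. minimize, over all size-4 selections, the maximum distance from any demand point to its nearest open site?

Open {A, B, C, E}.
  Farthest demand point is N3 at distance 4 (to E); all others are ≤ 4.
With {A, B, D, E} the worst case is 4.
With {A, C, D, E} the worst case is 4.
No size-4 selection achieves below 4.

4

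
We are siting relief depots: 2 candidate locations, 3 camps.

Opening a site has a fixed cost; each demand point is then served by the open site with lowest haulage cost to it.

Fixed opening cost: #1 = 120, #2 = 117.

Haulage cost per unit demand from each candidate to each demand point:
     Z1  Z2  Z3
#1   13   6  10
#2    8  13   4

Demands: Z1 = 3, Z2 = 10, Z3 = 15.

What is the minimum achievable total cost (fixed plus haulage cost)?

Open {#2}: assign each demand point to its cheapest open site.
  Z1→#2 3×8=24, Z2→#2 10×13=130, Z3→#2 15×4=60
  haulage cost 214, fixed 117 → total 331.
Compare {#1}: haulage cost 249 + fixed 120 = 369.
Compare {#1, #2}: haulage cost 144 + fixed 237 = 381.

331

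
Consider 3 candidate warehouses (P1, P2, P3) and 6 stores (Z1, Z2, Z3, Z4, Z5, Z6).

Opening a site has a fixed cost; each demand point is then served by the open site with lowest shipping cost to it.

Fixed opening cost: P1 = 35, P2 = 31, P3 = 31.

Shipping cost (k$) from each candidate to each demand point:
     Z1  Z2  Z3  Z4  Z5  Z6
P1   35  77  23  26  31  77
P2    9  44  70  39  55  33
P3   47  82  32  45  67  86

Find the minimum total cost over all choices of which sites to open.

232

Open {P1, P2}: assign each demand point to its cheapest open site.
  Z1→P2 9, Z2→P2 44, Z3→P1 23, Z4→P1 26, Z5→P1 31, Z6→P2 33
  shipping cost 166, fixed 66 → total 232.
Compare {P1, P2, P3}: shipping cost 166 + fixed 97 = 263.
Compare {P2, P3}: shipping cost 212 + fixed 62 = 274.
Compare {P2}: shipping cost 250 + fixed 31 = 281.
All other subsets cost ≥ 263. Minimum total cost: 232.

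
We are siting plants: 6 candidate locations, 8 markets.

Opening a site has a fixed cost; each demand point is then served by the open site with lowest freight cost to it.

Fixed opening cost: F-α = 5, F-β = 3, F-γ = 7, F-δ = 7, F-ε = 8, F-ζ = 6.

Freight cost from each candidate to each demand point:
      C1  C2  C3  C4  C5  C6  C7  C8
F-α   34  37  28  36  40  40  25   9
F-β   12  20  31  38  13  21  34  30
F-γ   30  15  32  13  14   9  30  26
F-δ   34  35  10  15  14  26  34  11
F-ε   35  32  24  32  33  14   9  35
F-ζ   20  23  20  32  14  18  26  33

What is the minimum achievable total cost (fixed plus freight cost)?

Open {F-β, F-γ, F-δ, F-ε}: assign each demand point to its cheapest open site.
  C1→F-β 12, C2→F-γ 15, C3→F-δ 10, C4→F-γ 13, C5→F-β 13, C6→F-γ 9, C7→F-ε 9, C8→F-δ 11
  freight cost 92, fixed 25 → total 117.
Compare {F-α, F-β, F-γ, F-δ, F-ε}: freight cost 90 + fixed 30 = 120.
Compare {F-β, F-δ, F-ε}: freight cost 104 + fixed 18 = 122.
Compare {F-β, F-γ, F-δ, F-ε, F-ζ}: freight cost 92 + fixed 31 = 123.
All other subsets cost ≥ 120. Minimum total cost: 117.

117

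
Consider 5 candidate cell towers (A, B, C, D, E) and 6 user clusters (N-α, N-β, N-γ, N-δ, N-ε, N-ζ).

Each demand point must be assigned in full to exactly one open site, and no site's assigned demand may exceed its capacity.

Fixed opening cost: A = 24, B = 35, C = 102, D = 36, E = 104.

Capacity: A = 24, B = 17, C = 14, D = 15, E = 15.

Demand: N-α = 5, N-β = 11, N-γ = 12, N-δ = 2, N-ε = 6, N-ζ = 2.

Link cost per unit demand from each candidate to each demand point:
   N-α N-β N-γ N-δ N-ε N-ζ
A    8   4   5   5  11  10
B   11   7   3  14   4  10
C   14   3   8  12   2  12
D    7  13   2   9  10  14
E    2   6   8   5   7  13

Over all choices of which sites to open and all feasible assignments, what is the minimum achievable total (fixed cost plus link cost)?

Open {A, B, D}; cheapest assignment that respects the capacities:
  A (cap 24, load 20): N-α, N-β, N-δ, N-ζ — cost 5×8 + 11×4 + 2×5 + 2×10 = 114
  B (cap 17, load 6): N-ε — cost 6×4 = 24
  D (cap 15, load 12): N-γ — cost 12×2 = 24
  Shipping 162, fixed 95 → total 257.
  Any other capacity-feasible assignment to {A, B, D} ships for at least 162.
Compare {A, D}: its best feasible assignment gives total 272.
Compare {A, B}: its best feasible assignment gives total 275.
Every other set of open sites that can feasibly serve all demand totals ≥ 272 even under its best assignment. Minimum: 257.

257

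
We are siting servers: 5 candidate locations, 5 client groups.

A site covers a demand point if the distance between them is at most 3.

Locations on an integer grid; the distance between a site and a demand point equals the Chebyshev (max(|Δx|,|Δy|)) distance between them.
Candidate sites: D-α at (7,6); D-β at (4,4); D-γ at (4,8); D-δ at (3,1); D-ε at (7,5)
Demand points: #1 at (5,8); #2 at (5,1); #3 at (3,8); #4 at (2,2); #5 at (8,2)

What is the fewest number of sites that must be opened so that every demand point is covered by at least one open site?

3

Coverage sets (demand points within 3 of each site):
  D-α: {#1}
  D-β: {#2, #4}
  D-γ: {#1, #3}
  D-δ: {#2, #4}
  D-ε: {#1, #5}
No 2 sites suffice: every size-2 union leaves at least one demand point uncovered.
But {D-β, D-γ, D-ε} covers everything, so the minimum is 3.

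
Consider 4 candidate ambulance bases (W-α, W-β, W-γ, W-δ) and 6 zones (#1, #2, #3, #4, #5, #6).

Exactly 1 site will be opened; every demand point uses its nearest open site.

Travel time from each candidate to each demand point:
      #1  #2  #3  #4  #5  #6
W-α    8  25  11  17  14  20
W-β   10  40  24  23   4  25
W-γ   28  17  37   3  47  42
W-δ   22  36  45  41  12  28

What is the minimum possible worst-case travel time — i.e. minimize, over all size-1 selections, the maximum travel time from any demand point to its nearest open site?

Open {W-α}.
  Farthest demand point is #2 at travel time 25 (to W-α); all others are ≤ 25.
With {W-β} the worst case is 40.
With {W-δ} the worst case is 45.
No size-1 selection achieves below 25.

25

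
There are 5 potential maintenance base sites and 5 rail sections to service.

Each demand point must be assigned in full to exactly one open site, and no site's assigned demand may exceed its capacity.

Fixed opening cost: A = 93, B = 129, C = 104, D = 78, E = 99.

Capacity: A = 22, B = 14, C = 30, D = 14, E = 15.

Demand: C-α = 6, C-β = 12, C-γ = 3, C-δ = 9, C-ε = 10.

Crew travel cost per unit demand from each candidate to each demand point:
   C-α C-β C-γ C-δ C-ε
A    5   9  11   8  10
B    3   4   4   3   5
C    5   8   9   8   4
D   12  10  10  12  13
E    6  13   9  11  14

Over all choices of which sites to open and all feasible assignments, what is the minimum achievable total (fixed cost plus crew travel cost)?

Open {B, C}; cheapest assignment that respects the capacities:
  B (cap 14, load 12): C-γ, C-δ — cost 3×4 + 9×3 = 39
  C (cap 30, load 28): C-α, C-β, C-ε — cost 6×5 + 12×8 + 10×4 = 166
  Shipping 205, fixed 233 → total 438.
  Any other capacity-feasible assignment to {B, C} ships for at least 205.
Compare {A, C}: its best feasible assignment gives total 462.
Compare {C, D}: its best feasible assignment gives total 471.
Every other set of open sites that can feasibly serve all demand totals ≥ 462 even under its best assignment. Minimum: 438.

438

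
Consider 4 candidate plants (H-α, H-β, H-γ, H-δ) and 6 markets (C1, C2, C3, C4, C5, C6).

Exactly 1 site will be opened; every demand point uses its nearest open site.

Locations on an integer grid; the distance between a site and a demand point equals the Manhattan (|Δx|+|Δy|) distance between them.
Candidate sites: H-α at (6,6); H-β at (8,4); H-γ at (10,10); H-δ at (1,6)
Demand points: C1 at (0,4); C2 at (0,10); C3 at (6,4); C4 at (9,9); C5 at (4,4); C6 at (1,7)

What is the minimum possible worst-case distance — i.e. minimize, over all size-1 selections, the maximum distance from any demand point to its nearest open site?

10

Open {H-α}.
  Farthest demand point is C2 at distance 10 (to H-α); all others are ≤ 10.
With {H-δ} the worst case is 11.
With {H-β} the worst case is 14.
No size-1 selection achieves below 10.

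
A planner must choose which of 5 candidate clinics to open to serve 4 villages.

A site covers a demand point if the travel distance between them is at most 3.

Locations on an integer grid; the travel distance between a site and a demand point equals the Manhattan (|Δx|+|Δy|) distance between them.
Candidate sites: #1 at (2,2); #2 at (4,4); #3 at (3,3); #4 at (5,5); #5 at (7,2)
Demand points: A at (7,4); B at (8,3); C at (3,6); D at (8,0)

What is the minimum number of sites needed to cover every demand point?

2

Coverage sets (demand points within 3 of each site):
  #1: {}
  #2: {A, C}
  #3: {C}
  #4: {A, C}
  #5: {A, B, D}
No single site covers all 4 demand points.
But {#2, #5} covers everything, so the minimum is 2.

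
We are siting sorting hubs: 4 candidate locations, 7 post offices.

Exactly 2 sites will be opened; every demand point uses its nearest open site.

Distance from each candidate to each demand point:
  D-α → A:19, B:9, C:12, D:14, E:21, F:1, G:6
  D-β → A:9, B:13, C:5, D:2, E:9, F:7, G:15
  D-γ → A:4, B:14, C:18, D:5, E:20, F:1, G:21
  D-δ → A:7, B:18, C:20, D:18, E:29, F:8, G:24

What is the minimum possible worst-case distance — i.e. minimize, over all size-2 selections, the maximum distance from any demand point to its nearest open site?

9

Open {D-α, D-β}.
  Farthest demand point is A at distance 9 (to D-β); all others are ≤ 9.
With {D-β, D-γ} the worst case is 15.
With {D-β, D-δ} the worst case is 15.
No size-2 selection achieves below 9.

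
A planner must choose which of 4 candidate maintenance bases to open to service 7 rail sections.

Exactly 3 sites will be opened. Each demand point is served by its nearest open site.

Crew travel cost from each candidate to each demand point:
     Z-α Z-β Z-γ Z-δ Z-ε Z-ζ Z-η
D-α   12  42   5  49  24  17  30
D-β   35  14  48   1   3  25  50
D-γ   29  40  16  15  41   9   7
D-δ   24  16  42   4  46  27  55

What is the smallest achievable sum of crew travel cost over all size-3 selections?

51

Open {D-α, D-β, D-γ}.
  Z-α→D-α 12, Z-β→D-β 14, Z-γ→D-α 5, Z-δ→D-β 1, Z-ε→D-β 3, Z-ζ→D-γ 9, Z-η→D-γ 7  ⇒ total 51.
Compare {D-β, D-γ, D-δ}: total 74.
Compare {D-α, D-γ, D-δ}: total 77.
No size-3 selection does better; minimum is 51.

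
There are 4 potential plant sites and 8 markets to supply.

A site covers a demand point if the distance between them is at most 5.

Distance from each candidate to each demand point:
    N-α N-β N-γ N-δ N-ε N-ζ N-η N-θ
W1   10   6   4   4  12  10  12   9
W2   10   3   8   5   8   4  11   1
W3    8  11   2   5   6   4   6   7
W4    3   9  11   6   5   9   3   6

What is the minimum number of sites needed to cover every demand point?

Coverage sets (demand points within 5 of each site):
  W1: {N-γ, N-δ}
  W2: {N-β, N-δ, N-ζ, N-θ}
  W3: {N-γ, N-δ, N-ζ}
  W4: {N-α, N-ε, N-η}
No 2 sites suffice: every size-2 union leaves at least one demand point uncovered.
But {W1, W2, W4} covers everything, so the minimum is 3.

3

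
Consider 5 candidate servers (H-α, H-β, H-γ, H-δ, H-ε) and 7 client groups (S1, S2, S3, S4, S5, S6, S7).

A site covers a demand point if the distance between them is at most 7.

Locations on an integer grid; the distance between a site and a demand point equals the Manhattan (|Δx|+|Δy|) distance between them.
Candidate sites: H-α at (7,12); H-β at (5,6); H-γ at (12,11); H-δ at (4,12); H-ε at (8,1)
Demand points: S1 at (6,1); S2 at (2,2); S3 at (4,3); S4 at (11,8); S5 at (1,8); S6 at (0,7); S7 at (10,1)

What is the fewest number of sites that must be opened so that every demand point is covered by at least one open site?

Coverage sets (demand points within 7 of each site):
  H-α: {}
  H-β: {S1, S2, S3, S5, S6}
  H-γ: {S4}
  H-δ: {S5}
  H-ε: {S1, S2, S3, S7}
No 2 sites suffice: every size-2 union leaves at least one demand point uncovered.
But {H-β, H-γ, H-ε} covers everything, so the minimum is 3.

3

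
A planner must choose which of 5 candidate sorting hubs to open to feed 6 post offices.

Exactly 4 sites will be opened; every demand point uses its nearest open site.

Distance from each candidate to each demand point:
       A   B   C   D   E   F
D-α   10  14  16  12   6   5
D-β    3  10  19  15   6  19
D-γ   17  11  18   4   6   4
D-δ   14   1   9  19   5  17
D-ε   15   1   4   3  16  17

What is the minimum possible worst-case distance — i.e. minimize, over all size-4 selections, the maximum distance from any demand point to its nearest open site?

5

Open {D-α, D-β, D-δ, D-ε}.
  Farthest demand point is E at distance 5 (to D-δ); all others are ≤ 5.
With {D-β, D-γ, D-δ, D-ε} the worst case is 5.
With {D-α, D-β, D-γ, D-ε} the worst case is 6.
No size-4 selection achieves below 5.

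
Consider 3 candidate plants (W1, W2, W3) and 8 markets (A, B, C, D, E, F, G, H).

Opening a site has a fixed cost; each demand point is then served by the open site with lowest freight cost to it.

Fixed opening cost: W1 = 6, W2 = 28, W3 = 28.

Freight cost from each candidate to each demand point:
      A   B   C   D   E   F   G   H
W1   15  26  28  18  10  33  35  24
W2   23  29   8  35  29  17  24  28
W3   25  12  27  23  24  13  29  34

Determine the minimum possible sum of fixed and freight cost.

Open {W1, W2}: assign each demand point to its cheapest open site.
  A→W1 15, B→W1 26, C→W2 8, D→W1 18, E→W1 10, F→W2 17, G→W2 24, H→W1 24
  freight cost 142, fixed 34 → total 176.
Compare {W1, W3}: freight cost 148 + fixed 34 = 182.
Compare {W1, W2, W3}: freight cost 124 + fixed 62 = 186.
Compare {W1}: freight cost 189 + fixed 6 = 195.
All other subsets cost ≥ 182. Minimum total cost: 176.

176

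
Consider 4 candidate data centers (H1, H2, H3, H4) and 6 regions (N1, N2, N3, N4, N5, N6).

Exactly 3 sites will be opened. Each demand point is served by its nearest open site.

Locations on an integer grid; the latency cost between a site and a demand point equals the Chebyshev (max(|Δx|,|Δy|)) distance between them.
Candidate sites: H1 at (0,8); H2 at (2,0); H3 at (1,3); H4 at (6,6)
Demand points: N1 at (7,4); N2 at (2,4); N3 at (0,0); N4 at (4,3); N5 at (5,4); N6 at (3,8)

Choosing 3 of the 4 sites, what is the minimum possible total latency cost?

Open {H2, H3, H4}.
  N1→H4 2, N2→H3 1, N3→H2 2, N4→H2 3, N5→H4 2, N6→H4 3  ⇒ total 13.
Compare {H1, H3, H4}: total 14.
Compare {H1, H2, H4}: total 16.
No size-3 selection does better; minimum is 13.

13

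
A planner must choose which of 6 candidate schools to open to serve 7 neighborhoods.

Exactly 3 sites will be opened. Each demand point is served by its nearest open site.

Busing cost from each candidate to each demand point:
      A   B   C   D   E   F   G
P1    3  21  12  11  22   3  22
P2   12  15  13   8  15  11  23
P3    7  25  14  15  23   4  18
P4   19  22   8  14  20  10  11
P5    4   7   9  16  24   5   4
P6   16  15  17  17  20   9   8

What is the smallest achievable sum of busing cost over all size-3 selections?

49

Open {P1, P2, P5}.
  A→P1 3, B→P5 7, C→P5 9, D→P2 8, E→P2 15, F→P1 3, G→P5 4  ⇒ total 49.
Compare {P2, P3, P5}: total 51.
Compare {P2, P4, P5}: total 51.
No size-3 selection does better; minimum is 49.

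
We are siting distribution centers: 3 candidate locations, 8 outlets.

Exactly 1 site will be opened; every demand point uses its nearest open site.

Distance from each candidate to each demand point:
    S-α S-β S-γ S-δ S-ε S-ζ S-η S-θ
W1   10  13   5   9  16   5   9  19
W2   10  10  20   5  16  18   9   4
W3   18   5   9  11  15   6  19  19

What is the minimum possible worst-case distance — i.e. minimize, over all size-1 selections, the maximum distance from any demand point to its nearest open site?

Open {W1}.
  Farthest demand point is S-θ at distance 19 (to W1); all others are ≤ 19.
With {W3} the worst case is 19.
With {W2} the worst case is 20.
No size-1 selection achieves below 19.

19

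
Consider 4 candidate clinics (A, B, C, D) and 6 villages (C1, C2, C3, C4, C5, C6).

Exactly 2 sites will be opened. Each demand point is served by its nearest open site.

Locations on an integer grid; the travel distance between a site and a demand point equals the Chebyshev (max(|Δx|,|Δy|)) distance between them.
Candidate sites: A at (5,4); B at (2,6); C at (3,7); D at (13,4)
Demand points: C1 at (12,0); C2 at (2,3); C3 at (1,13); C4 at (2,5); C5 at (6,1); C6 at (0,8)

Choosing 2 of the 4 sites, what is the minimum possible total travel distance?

Open {B, D}.
  C1→D 4, C2→B 3, C3→B 7, C4→B 1, C5→B 5, C6→B 2  ⇒ total 22.
Compare {A, B}: total 23.
Compare {A, C}: total 24.
No size-2 selection does better; minimum is 22.

22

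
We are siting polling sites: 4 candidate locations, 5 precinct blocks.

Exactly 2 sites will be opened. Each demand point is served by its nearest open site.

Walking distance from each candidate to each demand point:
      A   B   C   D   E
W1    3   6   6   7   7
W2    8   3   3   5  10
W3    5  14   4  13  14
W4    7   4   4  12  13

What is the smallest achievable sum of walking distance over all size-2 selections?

21

Open {W1, W2}.
  A→W1 3, B→W2 3, C→W2 3, D→W2 5, E→W1 7  ⇒ total 21.
Compare {W1, W4}: total 25.
Compare {W2, W3}: total 26.
No size-2 selection does better; minimum is 21.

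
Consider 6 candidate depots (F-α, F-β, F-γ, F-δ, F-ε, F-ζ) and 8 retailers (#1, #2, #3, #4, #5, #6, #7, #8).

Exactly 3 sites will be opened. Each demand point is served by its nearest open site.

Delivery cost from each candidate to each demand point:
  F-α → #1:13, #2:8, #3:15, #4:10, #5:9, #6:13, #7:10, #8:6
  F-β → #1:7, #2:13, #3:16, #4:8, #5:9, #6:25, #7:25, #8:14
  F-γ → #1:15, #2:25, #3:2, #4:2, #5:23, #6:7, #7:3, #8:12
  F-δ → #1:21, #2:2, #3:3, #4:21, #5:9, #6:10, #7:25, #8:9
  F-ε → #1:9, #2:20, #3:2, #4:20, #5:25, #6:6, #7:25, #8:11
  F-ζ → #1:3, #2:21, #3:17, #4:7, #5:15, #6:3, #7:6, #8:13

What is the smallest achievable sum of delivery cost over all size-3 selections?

33

Open {F-γ, F-δ, F-ζ}.
  #1→F-ζ 3, #2→F-δ 2, #3→F-γ 2, #4→F-γ 2, #5→F-δ 9, #6→F-ζ 3, #7→F-γ 3, #8→F-δ 9  ⇒ total 33.
Compare {F-α, F-γ, F-ζ}: total 36.
Compare {F-α, F-δ, F-ζ}: total 39.
No size-3 selection does better; minimum is 33.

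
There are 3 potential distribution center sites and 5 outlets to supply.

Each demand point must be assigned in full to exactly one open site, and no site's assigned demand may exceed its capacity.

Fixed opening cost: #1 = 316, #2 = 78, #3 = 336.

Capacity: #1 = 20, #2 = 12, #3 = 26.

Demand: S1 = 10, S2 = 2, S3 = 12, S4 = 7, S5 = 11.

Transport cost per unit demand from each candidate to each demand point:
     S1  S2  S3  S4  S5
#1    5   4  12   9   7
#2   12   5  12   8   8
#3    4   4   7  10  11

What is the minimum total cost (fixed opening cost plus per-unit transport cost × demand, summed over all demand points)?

924

Open {#1, #3}; cheapest assignment that respects the capacities:
  #1 (cap 20, load 20): S2, S4, S5 — cost 2×4 + 7×9 + 11×7 = 148
  #3 (cap 26, load 22): S1, S3 — cost 10×4 + 12×7 = 124
  Shipping 272, fixed 652 → total 924.
  Any other capacity-feasible assignment to {#1, #3} ships for at least 272.
Compare {#1, #2, #3}: its best feasible assignment gives total 995.
Every other set of open sites that can feasibly serve all demand totals ≥ 995 even under its best assignment. Minimum: 924.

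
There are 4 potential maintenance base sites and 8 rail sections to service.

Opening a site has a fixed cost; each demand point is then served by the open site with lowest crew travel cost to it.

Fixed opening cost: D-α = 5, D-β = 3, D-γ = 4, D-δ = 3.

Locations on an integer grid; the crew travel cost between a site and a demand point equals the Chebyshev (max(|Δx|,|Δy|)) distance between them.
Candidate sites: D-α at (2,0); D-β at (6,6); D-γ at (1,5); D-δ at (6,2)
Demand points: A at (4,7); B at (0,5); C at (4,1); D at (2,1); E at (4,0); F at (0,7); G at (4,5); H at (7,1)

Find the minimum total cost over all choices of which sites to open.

25

Open {D-γ, D-δ}: assign each demand point to its cheapest open site.
  A→D-γ 3, B→D-γ 1, C→D-δ 2, D→D-γ 4, E→D-δ 2, F→D-γ 2, G→D-γ 3, H→D-δ 1
  crew travel cost 18, fixed 7 → total 25.
Compare {D-β, D-γ, D-δ}: crew travel cost 16 + fixed 10 = 26.
Compare {D-α, D-γ, D-δ}: crew travel cost 15 + fixed 12 = 27.
Compare {D-α, D-γ}: crew travel cost 19 + fixed 9 = 28.
All other subsets cost ≥ 26. Minimum total cost: 25.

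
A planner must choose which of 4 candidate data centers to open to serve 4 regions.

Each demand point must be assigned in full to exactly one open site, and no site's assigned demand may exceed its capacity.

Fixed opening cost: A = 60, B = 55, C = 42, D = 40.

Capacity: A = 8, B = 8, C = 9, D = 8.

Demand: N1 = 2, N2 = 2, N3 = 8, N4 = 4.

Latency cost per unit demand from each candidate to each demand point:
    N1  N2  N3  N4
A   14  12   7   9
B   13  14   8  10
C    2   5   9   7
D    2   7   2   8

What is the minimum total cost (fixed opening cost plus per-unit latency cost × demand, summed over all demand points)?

Open {C, D}; cheapest assignment that respects the capacities:
  C (cap 9, load 8): N1, N2, N4 — cost 2×2 + 2×5 + 4×7 = 42
  D (cap 8, load 8): N3 — cost 8×2 = 16
  Shipping 58, fixed 82 → total 140.
  Any other capacity-feasible assignment to {C, D} ships for at least 58.
Compare {B, C, D}: its best feasible assignment gives total 195.
Compare {A, C}: its best feasible assignment gives total 200.
Every other set of open sites that can feasibly serve all demand totals ≥ 195 even under its best assignment. Minimum: 140.

140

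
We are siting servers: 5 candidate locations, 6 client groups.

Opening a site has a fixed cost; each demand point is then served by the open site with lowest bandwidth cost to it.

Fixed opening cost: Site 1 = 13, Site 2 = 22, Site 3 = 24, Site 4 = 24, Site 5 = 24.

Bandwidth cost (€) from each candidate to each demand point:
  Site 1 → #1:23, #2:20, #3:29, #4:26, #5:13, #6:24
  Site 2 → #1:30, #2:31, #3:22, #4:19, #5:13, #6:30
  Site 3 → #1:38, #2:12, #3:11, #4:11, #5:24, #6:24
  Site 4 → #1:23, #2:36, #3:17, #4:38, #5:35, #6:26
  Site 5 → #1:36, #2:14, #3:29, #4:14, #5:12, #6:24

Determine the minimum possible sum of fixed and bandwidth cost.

131

Open {Site 1, Site 3}: assign each demand point to its cheapest open site.
  #1→Site 1 23, #2→Site 3 12, #3→Site 3 11, #4→Site 3 11, #5→Site 1 13, #6→Site 1 24
  bandwidth cost 94, fixed 37 → total 131.
Compare {Site 3}: bandwidth cost 120 + fixed 24 = 144.
Compare {Site 2, Site 3}: bandwidth cost 101 + fixed 46 = 147.
Compare {Site 1}: bandwidth cost 135 + fixed 13 = 148.
All other subsets cost ≥ 144. Minimum total cost: 131.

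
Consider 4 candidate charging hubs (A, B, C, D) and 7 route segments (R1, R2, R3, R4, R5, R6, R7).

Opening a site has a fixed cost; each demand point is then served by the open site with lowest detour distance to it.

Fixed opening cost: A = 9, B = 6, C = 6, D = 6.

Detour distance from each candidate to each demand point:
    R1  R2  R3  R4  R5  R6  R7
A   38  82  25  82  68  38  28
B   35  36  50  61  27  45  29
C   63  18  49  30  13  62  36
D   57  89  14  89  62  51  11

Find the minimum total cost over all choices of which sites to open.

183

Open {A, C, D}: assign each demand point to its cheapest open site.
  R1→A 38, R2→C 18, R3→D 14, R4→C 30, R5→C 13, R6→A 38, R7→D 11
  detour distance 162, fixed 21 → total 183.
Compare {B, C, D}: detour distance 166 + fixed 18 = 184.
Compare {A, B, C, D}: detour distance 159 + fixed 27 = 186.
Compare {A, C}: detour distance 190 + fixed 15 = 205.
All other subsets cost ≥ 184. Minimum total cost: 183.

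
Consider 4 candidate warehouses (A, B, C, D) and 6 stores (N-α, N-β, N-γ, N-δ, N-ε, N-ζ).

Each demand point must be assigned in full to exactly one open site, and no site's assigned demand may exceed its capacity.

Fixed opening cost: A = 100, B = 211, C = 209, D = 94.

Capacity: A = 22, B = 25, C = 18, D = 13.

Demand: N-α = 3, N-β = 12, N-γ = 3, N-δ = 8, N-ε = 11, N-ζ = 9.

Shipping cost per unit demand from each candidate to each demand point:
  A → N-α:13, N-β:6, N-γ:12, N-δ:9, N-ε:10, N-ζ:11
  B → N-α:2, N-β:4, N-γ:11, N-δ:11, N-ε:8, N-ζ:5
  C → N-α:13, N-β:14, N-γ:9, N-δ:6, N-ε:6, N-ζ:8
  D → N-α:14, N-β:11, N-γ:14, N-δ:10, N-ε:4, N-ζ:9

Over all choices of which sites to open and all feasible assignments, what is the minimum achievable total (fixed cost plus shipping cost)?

Open {A, B}; cheapest assignment that respects the capacities:
  A (cap 22, load 22): N-γ, N-δ, N-ε — cost 3×12 + 8×9 + 11×10 = 218
  B (cap 25, load 24): N-α, N-β, N-ζ — cost 3×2 + 12×4 + 9×5 = 99
  Shipping 317, fixed 311 → total 628.
  Any other capacity-feasible assignment to {A, B} ships for at least 317.
Compare {A, B, D}: its best feasible assignment gives total 656.
Compare {A, C, D}: its best feasible assignment gives total 714.
Every other set of open sites that can feasibly serve all demand totals ≥ 656 even under its best assignment. Minimum: 628.

628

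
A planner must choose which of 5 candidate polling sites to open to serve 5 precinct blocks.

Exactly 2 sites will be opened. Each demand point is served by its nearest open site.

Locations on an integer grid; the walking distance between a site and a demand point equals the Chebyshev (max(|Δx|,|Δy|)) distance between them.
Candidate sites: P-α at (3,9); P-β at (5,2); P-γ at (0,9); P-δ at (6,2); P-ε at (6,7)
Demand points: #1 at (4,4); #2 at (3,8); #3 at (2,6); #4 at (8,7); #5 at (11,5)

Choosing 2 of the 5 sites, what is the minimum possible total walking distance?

14

Open {P-α, P-ε}.
  #1→P-ε 3, #2→P-α 1, #3→P-α 3, #4→P-ε 2, #5→P-ε 5  ⇒ total 14.
Compare {P-α, P-δ}: total 16.
Compare {P-β, P-ε}: total 16.
No size-2 selection does better; minimum is 14.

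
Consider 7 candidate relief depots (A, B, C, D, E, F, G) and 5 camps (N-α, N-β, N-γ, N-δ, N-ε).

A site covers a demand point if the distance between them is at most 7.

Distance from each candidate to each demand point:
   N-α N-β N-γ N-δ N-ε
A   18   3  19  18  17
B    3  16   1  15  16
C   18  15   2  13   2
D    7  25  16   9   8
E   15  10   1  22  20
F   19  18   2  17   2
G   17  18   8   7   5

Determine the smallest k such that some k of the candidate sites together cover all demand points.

Coverage sets (demand points within 7 of each site):
  A: {N-β}
  B: {N-α, N-γ}
  C: {N-γ, N-ε}
  D: {N-α}
  E: {N-γ}
  F: {N-γ, N-ε}
  G: {N-δ, N-ε}
No 2 sites suffice: every size-2 union leaves at least one demand point uncovered.
But {A, B, G} covers everything, so the minimum is 3.

3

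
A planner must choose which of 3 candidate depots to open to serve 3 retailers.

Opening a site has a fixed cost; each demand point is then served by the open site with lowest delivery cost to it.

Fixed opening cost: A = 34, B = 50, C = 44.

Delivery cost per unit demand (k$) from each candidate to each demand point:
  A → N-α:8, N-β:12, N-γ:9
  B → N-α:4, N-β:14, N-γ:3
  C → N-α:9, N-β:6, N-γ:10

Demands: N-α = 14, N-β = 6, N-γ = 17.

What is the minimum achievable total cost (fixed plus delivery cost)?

Open {B, C}: assign each demand point to its cheapest open site.
  N-α→B 14×4=56, N-β→C 6×6=36, N-γ→B 17×3=51
  delivery cost 143, fixed 94 → total 237.
Compare {B}: delivery cost 191 + fixed 50 = 241.
Compare {A, B}: delivery cost 179 + fixed 84 = 263.
Compare {A, B, C}: delivery cost 143 + fixed 128 = 271.
All other subsets cost ≥ 241. Minimum total cost: 237.

237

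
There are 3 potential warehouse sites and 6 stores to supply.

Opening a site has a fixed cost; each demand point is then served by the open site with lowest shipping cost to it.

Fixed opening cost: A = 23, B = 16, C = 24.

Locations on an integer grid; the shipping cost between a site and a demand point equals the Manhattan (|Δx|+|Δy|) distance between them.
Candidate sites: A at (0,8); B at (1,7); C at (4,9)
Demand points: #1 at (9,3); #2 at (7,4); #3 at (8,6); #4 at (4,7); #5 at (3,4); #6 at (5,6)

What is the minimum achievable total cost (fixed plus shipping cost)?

Open {B}: assign each demand point to its cheapest open site.
  #1→B 12, #2→B 9, #3→B 8, #4→B 3, #5→B 5, #6→B 5
  shipping cost 42, fixed 16 → total 58.
Compare {C}: shipping cost 38 + fixed 24 = 62.
Compare {A}: shipping cost 54 + fixed 23 = 77.
Compare {B, C}: shipping cost 37 + fixed 40 = 77.
All other subsets cost ≥ 62. Minimum total cost: 58.

58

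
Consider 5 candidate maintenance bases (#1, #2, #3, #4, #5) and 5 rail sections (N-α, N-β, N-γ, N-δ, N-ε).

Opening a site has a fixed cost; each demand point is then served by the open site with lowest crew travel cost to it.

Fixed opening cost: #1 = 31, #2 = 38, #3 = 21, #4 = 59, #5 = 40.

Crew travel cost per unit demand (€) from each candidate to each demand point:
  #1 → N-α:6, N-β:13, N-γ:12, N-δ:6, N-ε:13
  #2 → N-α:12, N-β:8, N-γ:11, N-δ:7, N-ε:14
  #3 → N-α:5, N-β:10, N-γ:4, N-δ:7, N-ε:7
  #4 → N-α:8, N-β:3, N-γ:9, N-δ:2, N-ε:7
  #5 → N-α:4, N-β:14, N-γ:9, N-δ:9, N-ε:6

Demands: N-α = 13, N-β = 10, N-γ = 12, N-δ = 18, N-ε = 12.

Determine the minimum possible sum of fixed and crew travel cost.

Open {#3, #4}: assign each demand point to its cheapest open site.
  N-α→#3 13×5=65, N-β→#4 10×3=30, N-γ→#3 12×4=48, N-δ→#4 18×2=36, N-ε→#3 12×7=84
  crew travel cost 263, fixed 80 → total 343.
Compare {#3, #4, #5}: crew travel cost 238 + fixed 120 = 358.
Compare {#1, #3, #4}: crew travel cost 263 + fixed 111 = 374.
Compare {#2, #3, #4}: crew travel cost 263 + fixed 118 = 381.
All other subsets cost ≥ 358. Minimum total cost: 343.

343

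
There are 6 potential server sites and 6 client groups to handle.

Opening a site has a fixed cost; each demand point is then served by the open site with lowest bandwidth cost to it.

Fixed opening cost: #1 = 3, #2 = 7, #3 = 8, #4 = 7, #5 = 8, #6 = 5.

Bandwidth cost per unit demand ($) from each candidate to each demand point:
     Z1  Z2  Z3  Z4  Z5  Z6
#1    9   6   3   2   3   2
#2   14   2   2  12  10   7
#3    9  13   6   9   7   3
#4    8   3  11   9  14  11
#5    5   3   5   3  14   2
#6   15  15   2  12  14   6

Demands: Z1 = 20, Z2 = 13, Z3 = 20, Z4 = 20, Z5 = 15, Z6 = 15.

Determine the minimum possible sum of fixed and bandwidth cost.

Open {#1, #2, #5}: assign each demand point to its cheapest open site.
  Z1→#5 20×5=100, Z2→#2 13×2=26, Z3→#2 20×2=40, Z4→#1 20×2=40, Z5→#1 15×3=45, Z6→#1 15×2=30
  bandwidth cost 281, fixed 18 → total 299.
Compare {#1, #2, #5, #6}: bandwidth cost 281 + fixed 23 = 304.
Compare {#1, #2, #4, #5}: bandwidth cost 281 + fixed 25 = 306.
Compare {#1, #2, #3, #5}: bandwidth cost 281 + fixed 26 = 307.
All other subsets cost ≥ 304. Minimum total cost: 299.

299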